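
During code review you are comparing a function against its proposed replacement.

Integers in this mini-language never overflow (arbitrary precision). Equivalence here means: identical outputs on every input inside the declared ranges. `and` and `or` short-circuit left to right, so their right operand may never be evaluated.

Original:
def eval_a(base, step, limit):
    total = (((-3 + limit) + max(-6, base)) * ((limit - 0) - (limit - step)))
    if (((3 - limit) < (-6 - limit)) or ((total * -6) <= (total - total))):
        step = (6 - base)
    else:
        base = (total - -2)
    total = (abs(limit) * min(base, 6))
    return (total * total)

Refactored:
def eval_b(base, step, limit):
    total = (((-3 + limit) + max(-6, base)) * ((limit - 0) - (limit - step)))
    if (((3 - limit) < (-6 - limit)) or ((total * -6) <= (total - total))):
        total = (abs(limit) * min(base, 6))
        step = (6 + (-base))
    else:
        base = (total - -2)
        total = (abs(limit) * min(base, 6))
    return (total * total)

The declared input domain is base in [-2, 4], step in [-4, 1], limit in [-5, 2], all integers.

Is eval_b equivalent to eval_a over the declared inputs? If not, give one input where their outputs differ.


Changes here: arithmetic usage differs; also constant usage differs; also statement counts differ; also min/max/abs usage differs; the full 336-point sweep finds no disagreement.
verdict: equivalent


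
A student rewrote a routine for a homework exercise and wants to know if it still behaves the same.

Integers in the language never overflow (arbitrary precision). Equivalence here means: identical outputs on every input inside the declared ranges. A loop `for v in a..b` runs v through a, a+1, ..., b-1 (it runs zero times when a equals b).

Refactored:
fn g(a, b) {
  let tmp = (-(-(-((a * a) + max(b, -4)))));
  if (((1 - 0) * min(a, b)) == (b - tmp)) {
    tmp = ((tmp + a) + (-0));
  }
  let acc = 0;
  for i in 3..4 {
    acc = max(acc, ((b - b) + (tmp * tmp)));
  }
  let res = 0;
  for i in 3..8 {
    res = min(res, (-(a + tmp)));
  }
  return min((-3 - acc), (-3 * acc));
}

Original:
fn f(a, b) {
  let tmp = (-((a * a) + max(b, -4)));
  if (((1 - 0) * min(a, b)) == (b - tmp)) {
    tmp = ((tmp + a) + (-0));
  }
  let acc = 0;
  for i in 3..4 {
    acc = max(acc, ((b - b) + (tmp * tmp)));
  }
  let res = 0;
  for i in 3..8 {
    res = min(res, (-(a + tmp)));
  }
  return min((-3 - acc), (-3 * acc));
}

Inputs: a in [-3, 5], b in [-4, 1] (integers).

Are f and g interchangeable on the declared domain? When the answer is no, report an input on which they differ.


The two are interchangeable: same computation, different form, and every declared input agrees.
As a probe, take a=-2, b=1: f runs tmp becomes -5; next (((1 - 0) * min(a, b)) == (b - tmp)) evaluates to false; next acc becomes 0; next at i=3:; next acc becomes 25; next res becomes 0; next at i=3:; next res becomes 0; next at i=4:; next res becomes 0; next at i=5:; next res becomes 0; next at i=6:; next res becomes 0; next at i=7:; next res becomes 0; next final value -75; g runs tmp becomes -5; next (((1 - 0) * min(a, b)) == (b - tmp)) evaluates to false; next acc becomes 0; next at i=3:; next acc becomes 25; next res becomes 0; next at i=3:; next res becomes 0; next at i=4:; next res becomes 0; next at i=5:; next res becomes 0; next at i=6:; next res becomes 0; next at i=7:; next res becomes 0; next final value -75; both end at -75.
Across all 54 domain points the two functions coincide.
verdict: equivalent


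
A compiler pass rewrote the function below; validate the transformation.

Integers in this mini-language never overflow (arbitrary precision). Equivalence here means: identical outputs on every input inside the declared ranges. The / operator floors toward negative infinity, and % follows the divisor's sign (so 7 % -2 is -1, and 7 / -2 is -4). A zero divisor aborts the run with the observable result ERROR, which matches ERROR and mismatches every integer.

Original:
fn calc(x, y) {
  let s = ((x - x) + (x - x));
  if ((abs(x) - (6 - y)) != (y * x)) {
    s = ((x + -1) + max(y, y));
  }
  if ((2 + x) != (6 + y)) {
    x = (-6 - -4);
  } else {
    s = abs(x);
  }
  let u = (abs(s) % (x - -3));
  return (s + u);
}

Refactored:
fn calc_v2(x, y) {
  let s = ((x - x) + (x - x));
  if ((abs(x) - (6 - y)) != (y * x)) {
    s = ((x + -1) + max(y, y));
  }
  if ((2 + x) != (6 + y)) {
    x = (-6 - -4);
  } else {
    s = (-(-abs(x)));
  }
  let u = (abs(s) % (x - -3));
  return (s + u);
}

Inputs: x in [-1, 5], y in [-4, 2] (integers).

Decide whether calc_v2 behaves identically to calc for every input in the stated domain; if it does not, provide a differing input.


Differences: same computation, different form — yet all 49 inputs agree.
verdict: equivalent


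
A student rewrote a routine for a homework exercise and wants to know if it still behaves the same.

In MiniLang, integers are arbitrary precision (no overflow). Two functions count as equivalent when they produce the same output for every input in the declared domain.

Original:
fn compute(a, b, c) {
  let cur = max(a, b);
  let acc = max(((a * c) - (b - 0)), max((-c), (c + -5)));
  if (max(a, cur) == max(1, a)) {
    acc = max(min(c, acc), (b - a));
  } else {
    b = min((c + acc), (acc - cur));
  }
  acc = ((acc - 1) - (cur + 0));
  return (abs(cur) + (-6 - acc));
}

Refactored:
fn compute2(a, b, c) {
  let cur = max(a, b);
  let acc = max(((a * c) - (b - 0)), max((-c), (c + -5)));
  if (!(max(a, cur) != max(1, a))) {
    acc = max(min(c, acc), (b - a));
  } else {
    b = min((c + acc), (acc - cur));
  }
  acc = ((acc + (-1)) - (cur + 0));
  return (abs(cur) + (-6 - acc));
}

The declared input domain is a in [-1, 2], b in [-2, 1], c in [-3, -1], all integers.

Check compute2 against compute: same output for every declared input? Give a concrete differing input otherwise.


Equivalent — the differences include boolean connective usage differs; also comparison usage differs; also arithmetic usage differs, yet no declared input distinguishes the two.
As a probe, take a=1, b=-2, c=-1: compute runs cur = 1; acc = 1; (max(a, cur) == max(1, a)) -> true; acc = -1; acc = -3; return -2; compute2 runs cur = 1; acc = 1; (!(max(a, cur) != max(1, a))) -> true; acc = -1; acc = -3; return -2; both end at -2.
Checked all 48 inputs in the declared domain: the outputs agree on every one.
verdict: equivalent


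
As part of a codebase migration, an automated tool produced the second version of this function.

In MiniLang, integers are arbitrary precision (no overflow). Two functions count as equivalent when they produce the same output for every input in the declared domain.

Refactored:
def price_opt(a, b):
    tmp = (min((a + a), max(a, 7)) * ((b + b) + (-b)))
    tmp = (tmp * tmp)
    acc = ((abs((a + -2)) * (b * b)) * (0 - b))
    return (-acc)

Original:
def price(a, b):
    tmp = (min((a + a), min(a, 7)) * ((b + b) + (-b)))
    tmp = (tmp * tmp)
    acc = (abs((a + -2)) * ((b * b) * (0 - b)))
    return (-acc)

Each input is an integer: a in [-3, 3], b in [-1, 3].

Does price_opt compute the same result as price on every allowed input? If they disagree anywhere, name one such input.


Equivalent. The edit looks behavioral (`min(a, 7)` became `max(a, 7)`), but over these ranges it never changes the outcome.
Every one of the 35 inputs gives matching results.
One worked example (a=-3, b=-1) — price: tmp becomes 6; next tmp becomes 36; next acc becomes 5; next final value -5; price_opt: tmp becomes 6; next tmp becomes 36; next acc becomes 5; next final value -5; agreement on -5.
verdict: equivalent


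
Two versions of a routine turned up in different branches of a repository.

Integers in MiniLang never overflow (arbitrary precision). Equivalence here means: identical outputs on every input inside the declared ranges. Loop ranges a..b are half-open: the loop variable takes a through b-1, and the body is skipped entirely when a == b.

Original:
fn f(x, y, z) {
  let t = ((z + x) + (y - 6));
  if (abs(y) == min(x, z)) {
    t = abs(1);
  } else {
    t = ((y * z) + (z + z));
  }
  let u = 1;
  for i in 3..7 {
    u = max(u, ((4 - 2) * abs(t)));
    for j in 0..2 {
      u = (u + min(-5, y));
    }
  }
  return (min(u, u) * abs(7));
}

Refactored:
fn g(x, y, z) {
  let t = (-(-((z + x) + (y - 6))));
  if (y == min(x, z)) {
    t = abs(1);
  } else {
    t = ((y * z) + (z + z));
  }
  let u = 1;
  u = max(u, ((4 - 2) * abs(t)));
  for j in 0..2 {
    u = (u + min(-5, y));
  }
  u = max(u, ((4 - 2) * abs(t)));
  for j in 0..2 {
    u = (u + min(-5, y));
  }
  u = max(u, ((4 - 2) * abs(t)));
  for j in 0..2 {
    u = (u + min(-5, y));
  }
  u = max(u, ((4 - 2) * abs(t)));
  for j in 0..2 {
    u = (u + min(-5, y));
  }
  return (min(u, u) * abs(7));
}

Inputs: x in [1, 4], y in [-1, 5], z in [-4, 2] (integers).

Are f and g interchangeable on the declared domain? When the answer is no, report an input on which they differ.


x=1, y=-1, z=2 yields -56 from f but -42 from g.
verdict: not equivalent; witness: x=1, y=-1, z=2


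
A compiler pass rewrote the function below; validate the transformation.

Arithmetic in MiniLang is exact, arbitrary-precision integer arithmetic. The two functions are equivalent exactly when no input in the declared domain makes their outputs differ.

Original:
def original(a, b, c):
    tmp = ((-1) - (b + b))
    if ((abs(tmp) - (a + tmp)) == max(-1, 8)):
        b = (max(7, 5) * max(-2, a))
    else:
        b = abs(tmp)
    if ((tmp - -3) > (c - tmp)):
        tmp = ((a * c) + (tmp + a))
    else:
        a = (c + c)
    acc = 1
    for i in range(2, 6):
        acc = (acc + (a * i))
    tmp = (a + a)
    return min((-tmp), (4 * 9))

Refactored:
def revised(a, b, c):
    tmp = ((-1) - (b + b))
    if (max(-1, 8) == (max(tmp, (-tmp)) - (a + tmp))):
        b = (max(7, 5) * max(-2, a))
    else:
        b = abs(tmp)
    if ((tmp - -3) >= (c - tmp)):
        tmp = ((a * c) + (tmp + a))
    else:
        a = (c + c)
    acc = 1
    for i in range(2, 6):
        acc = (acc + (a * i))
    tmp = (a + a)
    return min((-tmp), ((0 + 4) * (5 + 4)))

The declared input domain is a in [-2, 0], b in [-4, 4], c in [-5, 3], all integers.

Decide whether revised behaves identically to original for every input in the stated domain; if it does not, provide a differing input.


Take a=-2, b=0, c=1.
original: tmp becomes -1; next ((abs(tmp) - (a + tmp)) == max(-1, 8)) evaluates to false; next b becomes 1; next ((tmp - -3) > (c - tmp)) evaluates to false; next a becomes 2; next acc becomes 1; next at i=2:; next acc becomes 5; next at i=3:; next acc becomes 11; next at i=4:; next acc becomes 19; next at i=5:; next acc becomes 29; next tmp becomes 4; next final value -4
revised: tmp becomes -1; next (max(-1, 8) == (max(tmp, (-tmp)) - (a + tmp))) evaluates to false; next b becomes 1; next ((tmp - -3) >= (c - tmp)) evaluates to true; next tmp becomes -5; next acc becomes 1; next at i=2:; next acc becomes -3; next at i=3:; next acc becomes -9; next at i=4:; next acc becomes -17; next at i=5:; next acc becomes -27; next tmp becomes -4; next final value 4
-4 != 4, so the rewrite changes behavior.
verdict: not equivalent; witness: a=-2, b=0, c=1


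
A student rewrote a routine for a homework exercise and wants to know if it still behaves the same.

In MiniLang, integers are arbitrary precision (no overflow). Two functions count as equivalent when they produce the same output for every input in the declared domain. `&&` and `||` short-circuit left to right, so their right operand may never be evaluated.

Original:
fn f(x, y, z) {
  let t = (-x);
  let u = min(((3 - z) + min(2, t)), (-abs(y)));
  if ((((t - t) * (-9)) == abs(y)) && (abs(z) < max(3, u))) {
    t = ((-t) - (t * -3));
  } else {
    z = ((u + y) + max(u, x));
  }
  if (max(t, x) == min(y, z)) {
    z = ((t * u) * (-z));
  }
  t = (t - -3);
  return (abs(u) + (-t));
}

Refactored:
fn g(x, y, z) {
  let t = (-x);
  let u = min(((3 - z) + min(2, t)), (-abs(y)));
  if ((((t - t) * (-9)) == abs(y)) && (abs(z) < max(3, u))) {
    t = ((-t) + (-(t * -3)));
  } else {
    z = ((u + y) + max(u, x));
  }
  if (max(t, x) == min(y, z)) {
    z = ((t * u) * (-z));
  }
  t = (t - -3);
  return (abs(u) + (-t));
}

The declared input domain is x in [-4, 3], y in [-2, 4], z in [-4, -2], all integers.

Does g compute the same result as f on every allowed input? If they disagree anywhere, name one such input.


Equivalent — the differences include arithmetic usage differs, yet no declared input distinguishes the two.
Spot check at x=-4, y=3, z=-4 — f: t := 4 | u := -3 | ((((t - t) * (-9)) == abs(y)) && (abs(z) < max(3, u))): false | z := -3 | (max(t, x) == min(y, z)): false | t := 7 | result -4. g: t := 4 | u := -3 | ((((t - t) * (-9)) == abs(y)) && (abs(z) < max(3, u))): false | z := -3 | (max(t, x) == min(y, z)): false | t := 7 | result -4. Both give -4.
Across all 168 domain points the two functions coincide.
verdict: equivalent


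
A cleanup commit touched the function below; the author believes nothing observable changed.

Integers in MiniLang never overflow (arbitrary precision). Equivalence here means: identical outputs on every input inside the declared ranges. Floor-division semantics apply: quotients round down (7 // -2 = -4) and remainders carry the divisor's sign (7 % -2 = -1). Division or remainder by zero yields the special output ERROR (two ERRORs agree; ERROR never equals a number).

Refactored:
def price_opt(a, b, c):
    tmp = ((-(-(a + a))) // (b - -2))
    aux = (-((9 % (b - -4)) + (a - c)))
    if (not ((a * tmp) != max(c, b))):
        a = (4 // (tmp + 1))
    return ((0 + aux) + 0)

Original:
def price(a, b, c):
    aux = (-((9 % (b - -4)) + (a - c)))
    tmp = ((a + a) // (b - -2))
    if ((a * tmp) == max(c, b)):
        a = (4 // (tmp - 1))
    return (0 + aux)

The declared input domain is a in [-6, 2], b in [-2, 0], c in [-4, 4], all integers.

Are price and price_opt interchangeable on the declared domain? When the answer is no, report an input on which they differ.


The rewrite breaks on a=-1, b=0, c=1, where the results are 1 and ERROR.
price: aux becomes 1; next tmp becomes -1; next ((a * tmp) == max(c, b)) evaluates to true; next a becomes -2; next final value 1
price_opt: tmp becomes -1; next aux becomes 1; next (not ((a * tmp) != max(c, b))) evaluates to true; next hits division by zero so the output is ERROR
verdict: not equivalent; witness: a=-1, b=0, c=1


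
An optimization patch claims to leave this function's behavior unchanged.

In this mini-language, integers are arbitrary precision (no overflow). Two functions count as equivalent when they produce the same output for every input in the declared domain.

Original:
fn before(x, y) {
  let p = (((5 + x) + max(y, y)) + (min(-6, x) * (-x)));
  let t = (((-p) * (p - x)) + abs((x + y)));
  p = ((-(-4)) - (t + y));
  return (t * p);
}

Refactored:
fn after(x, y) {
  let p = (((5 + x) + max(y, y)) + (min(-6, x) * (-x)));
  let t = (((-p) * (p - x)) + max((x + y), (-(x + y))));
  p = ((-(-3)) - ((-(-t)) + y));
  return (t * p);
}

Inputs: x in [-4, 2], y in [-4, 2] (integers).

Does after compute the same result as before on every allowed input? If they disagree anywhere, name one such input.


x=-4, y=-4 yields -380673 from before but -380060 from after.
verdict: not equivalent; witness: x=-4, y=-4


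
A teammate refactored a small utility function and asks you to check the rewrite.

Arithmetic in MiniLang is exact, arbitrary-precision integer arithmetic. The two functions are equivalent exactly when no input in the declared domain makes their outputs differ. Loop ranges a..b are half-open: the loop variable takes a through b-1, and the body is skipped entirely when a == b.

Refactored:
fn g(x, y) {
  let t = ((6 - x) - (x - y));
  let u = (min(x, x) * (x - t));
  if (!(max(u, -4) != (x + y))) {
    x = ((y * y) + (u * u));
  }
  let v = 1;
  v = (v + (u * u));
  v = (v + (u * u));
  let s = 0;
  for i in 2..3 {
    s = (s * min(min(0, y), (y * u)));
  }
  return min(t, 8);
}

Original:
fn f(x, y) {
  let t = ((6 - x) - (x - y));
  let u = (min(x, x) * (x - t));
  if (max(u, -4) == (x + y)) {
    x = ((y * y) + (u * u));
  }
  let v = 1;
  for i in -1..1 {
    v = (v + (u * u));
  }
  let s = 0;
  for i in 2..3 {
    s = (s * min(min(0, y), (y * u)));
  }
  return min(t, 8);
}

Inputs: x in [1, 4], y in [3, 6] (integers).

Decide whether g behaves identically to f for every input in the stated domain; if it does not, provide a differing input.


Equivalent — the differences include comparison usage differs; loop structure differs; arithmetic usage differs; boolean connective usage differs, yet no declared input distinguishes the two.
One worked example (x=1, y=5) — f: t := 9 | u := -8 | (max(u, -4) == (x + y)): false | v := 1 | iter i=-1: | v := 65 | iter i=0: | v := 129 | s := 0 | iter i=2: | s := 0 | result 8; g: t := 9 | u := -8 | (!(max(u, -4) != (x + y))): false | v := 1 | v := 65 | v := 129 | s := 0 | iter i=2: | s := 0 | result 8; agreement on 8.
Across all 16 domain points the two functions coincide.
verdict: equivalent


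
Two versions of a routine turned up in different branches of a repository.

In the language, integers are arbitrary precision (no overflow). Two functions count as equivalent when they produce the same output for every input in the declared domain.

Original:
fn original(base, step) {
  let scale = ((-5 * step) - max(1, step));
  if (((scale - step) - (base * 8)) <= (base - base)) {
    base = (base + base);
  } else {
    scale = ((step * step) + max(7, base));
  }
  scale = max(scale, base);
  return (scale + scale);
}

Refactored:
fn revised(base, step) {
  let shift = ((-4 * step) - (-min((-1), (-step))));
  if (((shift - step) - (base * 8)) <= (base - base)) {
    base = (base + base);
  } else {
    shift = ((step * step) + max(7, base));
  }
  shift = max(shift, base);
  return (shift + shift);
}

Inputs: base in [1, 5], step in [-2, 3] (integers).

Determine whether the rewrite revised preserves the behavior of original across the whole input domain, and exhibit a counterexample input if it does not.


Consider the input base=1, step=-1.
original: scale=4, then (((scale - step) - (base * 8)) <= (base - base)) is true, then base=2, then scale=4, then returns 8
revised: shift=3, then (((shift - step) - (base * 8)) <= (base - base)) is true, then base=2, then shift=3, then returns 6
8 and 6 differ, so these are not the same function on this domain.
verdict: not equivalent; witness: base=1, step=-1


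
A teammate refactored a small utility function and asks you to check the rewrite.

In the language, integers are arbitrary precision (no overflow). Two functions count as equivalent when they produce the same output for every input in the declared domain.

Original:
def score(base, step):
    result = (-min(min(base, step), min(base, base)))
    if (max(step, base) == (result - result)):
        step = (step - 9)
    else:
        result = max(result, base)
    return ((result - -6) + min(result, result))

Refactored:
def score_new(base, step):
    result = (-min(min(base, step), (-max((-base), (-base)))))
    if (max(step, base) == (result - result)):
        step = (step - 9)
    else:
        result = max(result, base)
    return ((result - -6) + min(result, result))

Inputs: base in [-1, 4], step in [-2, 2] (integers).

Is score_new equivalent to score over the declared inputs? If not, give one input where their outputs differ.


The two versions differ — the changes include min/max/abs usage differs.
One worked example (base=0, step=1) — score: result=0, then (max(step, base) == (result - result)) is false, then result=0, then returns 6; score_new: result=0, then (max(step, base) == (result - result)) is false, then result=0, then returns 6; agreement on 6.
Checked all 30 inputs in the declared domain: the outputs agree on every one.
verdict: equivalent


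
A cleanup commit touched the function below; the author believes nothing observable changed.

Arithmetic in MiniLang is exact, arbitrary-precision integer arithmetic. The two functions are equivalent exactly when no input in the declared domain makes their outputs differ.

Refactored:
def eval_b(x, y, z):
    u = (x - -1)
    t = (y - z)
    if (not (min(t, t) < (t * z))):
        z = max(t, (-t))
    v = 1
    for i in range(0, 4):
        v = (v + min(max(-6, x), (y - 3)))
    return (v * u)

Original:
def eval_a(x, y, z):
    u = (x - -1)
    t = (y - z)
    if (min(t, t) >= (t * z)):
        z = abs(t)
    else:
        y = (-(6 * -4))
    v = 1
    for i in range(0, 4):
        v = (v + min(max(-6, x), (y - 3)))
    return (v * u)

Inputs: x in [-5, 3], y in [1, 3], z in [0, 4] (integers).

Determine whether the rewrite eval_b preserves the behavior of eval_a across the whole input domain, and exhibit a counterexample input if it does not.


Consider the input x=1, y=3, z=2.
eval_a: u becomes 2; next t becomes 1; next (min(t, t) >= (t * z)) evaluates to false; next y becomes 24; next v becomes 1; next at i=0:; next v becomes 2; next at i=1:; next v becomes 3; next at i=2:; next v becomes 4; next at i=3:; next v becomes 5; next final value 10
eval_b: u becomes 2; next t becomes 1; next (not (min(t, t) < (t * z))) evaluates to false; next v becomes 1; next at i=0:; next v becomes 1; next at i=1:; next v becomes 1; next at i=2:; next v becomes 1; next at i=3:; next v becomes 1; next final value 2
10 != 2, so the rewrite changes behavior.
verdict: not equivalent; witness: x=1, y=3, z=2


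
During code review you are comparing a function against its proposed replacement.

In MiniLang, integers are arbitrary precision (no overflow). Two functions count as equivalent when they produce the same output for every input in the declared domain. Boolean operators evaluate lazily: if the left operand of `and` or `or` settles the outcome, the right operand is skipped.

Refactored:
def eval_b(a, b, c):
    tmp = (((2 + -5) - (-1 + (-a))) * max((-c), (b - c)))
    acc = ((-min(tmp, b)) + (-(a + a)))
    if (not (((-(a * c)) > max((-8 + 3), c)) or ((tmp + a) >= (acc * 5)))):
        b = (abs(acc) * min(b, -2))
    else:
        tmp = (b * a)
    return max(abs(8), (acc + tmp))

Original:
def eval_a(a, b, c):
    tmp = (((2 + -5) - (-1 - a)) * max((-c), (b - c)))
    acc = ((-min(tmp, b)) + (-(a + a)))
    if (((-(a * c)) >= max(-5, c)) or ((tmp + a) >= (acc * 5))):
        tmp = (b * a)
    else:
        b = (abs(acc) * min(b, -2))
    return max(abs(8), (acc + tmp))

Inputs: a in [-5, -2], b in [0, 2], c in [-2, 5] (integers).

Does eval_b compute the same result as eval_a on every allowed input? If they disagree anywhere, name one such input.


There is a counterexample at a=-5, b=1, c=0: 12 on one side, 10 on the other.
eval_a: tmp becomes -7; next acc becomes 17; next (((-(a * c)) >= max(-5, c)) or ((tmp + a) >= (acc * 5))) evaluates to true; next tmp becomes -5; next final value 12
eval_b: tmp becomes -7; next acc becomes 17; next (not (((-(a * c)) > max((-8 + 3), c)) or ((tmp + a) >= (acc * 5)))) evaluates to true; next b becomes -34; next final value 10
verdict: not equivalent; witness: a=-5, b=1, c=0


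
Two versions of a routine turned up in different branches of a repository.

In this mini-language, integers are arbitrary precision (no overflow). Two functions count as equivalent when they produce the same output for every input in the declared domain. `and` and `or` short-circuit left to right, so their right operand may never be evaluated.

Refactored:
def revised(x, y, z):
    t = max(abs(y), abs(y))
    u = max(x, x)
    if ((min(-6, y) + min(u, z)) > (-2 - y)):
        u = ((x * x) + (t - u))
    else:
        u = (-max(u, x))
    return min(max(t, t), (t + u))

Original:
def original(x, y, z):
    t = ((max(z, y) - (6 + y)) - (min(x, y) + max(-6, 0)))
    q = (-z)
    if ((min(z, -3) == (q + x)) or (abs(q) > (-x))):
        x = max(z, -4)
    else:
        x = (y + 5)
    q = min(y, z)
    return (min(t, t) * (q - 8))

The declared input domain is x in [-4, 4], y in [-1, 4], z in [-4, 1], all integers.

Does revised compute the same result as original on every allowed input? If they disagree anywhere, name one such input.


Not equivalent: x=-4, y=-1, z=-4 separates them (24 vs 1).
original: t becomes -2; next q becomes 4; next ((min(z, -3) == (q + x)) or (abs(q) > (-x))) evaluates to false; next x becomes 4; next q becomes -4; next final value 24
revised: t becomes 1; next u becomes -4; next ((min(-6, y) + min(u, z)) > (-2 - y)) evaluates to false; next u becomes 4; next final value 1
verdict: not equivalent; witness: x=-4, y=-1, z=-4


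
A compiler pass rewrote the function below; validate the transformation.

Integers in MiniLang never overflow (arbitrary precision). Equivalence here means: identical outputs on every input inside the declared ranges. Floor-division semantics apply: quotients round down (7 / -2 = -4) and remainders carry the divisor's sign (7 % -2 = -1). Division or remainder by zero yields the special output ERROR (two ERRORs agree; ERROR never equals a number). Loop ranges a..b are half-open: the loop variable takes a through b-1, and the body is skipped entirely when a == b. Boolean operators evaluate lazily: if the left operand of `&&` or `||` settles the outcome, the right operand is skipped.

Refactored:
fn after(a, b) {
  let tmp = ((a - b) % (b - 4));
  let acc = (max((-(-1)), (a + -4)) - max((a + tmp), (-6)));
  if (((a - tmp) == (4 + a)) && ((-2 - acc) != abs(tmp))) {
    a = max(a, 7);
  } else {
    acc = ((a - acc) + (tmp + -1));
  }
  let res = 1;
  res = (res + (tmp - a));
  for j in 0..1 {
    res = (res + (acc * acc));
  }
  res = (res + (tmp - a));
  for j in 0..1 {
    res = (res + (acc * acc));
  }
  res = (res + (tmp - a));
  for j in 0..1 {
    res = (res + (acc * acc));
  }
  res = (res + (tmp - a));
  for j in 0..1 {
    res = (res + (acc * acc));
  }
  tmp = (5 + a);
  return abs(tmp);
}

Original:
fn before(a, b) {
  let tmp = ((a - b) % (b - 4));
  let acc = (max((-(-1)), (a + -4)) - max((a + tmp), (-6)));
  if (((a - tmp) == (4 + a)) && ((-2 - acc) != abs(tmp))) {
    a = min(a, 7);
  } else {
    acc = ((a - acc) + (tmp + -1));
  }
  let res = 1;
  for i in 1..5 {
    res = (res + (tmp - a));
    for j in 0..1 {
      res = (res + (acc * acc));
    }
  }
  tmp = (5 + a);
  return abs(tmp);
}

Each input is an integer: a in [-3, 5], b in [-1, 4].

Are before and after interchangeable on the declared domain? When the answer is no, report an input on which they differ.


The rewrite breaks on a=0, b=-1, where the results are 5 and 12.
before: tmp becomes -4; next acc becomes 5; next (((a - tmp) == (4 + a)) && ((-2 - acc) != abs(tmp))) evaluates to true; next a becomes 0; next res becomes 1; next at i=1:; next res becomes -3; next at j=0:; next res becomes 22; next at i=2:; next res becomes 18; next at j=0:; next res becomes 43; next at i=3:; next res becomes 39; next at j=0:; next res becomes 64; next at i=4:; next res becomes 60; next at j=0:; next res becomes 85; next tmp becomes 5; next final value 5
after: tmp becomes -4; next acc becomes 5; next (((a - tmp) == (4 + a)) && ((-2 - acc) != abs(tmp))) evaluates to true; next a becomes 7; next res becomes 1; next res becomes -10; next at j=0:; next res becomes 15; next res becomes 4; next at j=0:; next res becomes 29; next res becomes 18; next at j=0:; next res becomes 43; next res becomes 32; next at j=0:; next res becomes 57; next tmp becomes 12; next final value 12
verdict: not equivalent; witness: a=0, b=-1


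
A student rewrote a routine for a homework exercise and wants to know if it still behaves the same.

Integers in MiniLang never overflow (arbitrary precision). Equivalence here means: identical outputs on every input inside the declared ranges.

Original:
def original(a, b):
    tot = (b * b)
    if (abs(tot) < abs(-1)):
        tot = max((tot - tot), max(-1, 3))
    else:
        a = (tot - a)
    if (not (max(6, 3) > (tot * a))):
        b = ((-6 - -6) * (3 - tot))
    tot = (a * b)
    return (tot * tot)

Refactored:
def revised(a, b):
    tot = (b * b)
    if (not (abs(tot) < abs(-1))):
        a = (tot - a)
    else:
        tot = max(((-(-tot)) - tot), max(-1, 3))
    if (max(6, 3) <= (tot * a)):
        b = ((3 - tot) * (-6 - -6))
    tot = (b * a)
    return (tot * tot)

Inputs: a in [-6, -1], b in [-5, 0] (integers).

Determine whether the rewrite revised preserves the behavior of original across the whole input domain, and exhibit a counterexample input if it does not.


The two versions differ — the changes include comparison usage differs.
As a probe, take a=-2, b=-4: original runs tot := 16 | (abs(tot) < abs(-1)): false | a := 18 | (not (max(6, 3) > (tot * a))): true | b := 0 | tot := 0 | result 0; revised runs tot := 16 | (not (abs(tot) < abs(-1))): true | a := 18 | (max(6, 3) <= (tot * a)): true | b := 0 | tot := 0 | result 0; both end at 0.
An exhaustive pass over the 36 declared inputs shows identical outputs.
verdict: equivalent


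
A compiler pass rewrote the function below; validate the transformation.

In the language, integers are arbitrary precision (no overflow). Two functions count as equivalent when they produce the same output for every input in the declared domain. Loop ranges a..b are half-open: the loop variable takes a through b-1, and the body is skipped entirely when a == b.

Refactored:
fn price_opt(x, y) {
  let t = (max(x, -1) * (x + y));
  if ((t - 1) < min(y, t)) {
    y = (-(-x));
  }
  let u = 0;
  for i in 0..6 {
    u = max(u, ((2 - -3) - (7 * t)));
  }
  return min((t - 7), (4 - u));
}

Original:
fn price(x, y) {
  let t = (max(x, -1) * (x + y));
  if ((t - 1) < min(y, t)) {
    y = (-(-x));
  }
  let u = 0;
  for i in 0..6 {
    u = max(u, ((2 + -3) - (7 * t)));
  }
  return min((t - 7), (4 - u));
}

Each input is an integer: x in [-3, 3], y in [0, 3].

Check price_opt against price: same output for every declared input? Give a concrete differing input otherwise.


The rewrite breaks on x=-1, y=3, where the results are -9 and -15.
price: t = -2; ((t - 1) < min(y, t)) -> true; y = -1; u = 0; [i=0]; u = 13; [i=1]; u = 13; [i=2]; u = 13; [i=3]; u = 13; [i=4]; u = 13; [i=5]; u = 13; return -9
price_opt: t = -2; ((t - 1) < min(y, t)) -> true; y = -1; u = 0; [i=0]; u = 19; [i=1]; u = 19; [i=2]; u = 19; [i=3]; u = 19; [i=4]; u = 19; [i=5]; u = 19; return -15
verdict: not equivalent; witness: x=-1, y=3


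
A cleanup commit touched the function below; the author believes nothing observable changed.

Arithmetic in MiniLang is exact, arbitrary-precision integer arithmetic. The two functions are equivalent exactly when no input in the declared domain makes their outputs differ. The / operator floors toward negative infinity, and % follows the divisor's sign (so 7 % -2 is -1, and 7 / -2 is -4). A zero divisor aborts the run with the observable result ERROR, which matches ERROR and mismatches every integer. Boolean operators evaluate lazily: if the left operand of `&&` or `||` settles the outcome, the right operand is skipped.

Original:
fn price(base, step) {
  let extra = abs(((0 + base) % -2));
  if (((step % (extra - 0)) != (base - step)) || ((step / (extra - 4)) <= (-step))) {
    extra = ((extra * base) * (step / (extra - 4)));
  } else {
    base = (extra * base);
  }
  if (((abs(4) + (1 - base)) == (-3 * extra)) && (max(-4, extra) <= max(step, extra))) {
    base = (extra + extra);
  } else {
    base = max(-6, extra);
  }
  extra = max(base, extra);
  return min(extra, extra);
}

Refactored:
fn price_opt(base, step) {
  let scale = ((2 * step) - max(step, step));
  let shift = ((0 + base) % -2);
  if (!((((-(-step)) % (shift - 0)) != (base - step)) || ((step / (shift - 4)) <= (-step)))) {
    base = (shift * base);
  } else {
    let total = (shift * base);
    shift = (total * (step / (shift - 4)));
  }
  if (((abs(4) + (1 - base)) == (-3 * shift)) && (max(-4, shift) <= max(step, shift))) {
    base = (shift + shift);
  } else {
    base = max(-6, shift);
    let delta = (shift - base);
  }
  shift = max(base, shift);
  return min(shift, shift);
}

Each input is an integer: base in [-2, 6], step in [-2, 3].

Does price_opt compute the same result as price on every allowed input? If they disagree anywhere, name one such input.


On input base=-1, step=1, price returns 1 while price_opt returns -1.
verdict: not equivalent; witness: base=-1, step=1


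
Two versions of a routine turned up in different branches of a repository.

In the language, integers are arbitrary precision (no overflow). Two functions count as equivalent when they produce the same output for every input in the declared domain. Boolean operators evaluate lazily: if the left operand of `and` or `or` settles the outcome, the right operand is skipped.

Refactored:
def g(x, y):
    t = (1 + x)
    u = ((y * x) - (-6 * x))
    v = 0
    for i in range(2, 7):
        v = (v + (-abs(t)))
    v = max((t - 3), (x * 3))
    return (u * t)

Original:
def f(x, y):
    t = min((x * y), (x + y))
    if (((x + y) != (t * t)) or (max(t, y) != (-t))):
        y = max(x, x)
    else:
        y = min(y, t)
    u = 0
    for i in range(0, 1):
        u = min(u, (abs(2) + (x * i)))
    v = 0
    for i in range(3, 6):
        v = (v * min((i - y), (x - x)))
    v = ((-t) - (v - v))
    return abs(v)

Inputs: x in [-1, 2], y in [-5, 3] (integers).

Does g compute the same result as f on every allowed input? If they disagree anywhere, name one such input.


Input x=-1, y=-5: 6 from f versus 0 from g.
verdict: not equivalent; witness: x=-1, y=-5


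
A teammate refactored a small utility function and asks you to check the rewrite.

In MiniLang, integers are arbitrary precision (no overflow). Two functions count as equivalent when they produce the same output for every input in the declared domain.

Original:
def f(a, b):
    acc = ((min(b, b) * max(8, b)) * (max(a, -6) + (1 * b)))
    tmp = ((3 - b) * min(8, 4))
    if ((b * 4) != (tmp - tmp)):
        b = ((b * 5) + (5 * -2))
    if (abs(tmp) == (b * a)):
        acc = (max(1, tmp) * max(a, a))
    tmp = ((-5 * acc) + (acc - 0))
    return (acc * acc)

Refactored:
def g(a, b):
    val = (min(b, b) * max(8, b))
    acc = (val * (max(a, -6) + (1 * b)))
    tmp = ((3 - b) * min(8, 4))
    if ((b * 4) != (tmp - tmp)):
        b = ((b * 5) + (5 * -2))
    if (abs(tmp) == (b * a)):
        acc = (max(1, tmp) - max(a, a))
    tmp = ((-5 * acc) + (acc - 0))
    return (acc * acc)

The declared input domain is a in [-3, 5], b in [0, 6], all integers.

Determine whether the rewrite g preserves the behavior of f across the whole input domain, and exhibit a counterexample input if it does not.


The rewrite breaks on a=0, b=3, where the results are 0 and 1.
f: acc=72, then tmp=0, then ((b * 4) != (tmp - tmp)) is true, then b=5, then (abs(tmp) == (b * a)) is true, then acc=0, then tmp=0, then returns 0
g: val=24, then acc=72, then tmp=0, then ((b * 4) != (tmp - tmp)) is true, then b=5, then (abs(tmp) == (b * a)) is true, then acc=1, then tmp=-4, then returns 1
verdict: not equivalent; witness: a=0, b=3


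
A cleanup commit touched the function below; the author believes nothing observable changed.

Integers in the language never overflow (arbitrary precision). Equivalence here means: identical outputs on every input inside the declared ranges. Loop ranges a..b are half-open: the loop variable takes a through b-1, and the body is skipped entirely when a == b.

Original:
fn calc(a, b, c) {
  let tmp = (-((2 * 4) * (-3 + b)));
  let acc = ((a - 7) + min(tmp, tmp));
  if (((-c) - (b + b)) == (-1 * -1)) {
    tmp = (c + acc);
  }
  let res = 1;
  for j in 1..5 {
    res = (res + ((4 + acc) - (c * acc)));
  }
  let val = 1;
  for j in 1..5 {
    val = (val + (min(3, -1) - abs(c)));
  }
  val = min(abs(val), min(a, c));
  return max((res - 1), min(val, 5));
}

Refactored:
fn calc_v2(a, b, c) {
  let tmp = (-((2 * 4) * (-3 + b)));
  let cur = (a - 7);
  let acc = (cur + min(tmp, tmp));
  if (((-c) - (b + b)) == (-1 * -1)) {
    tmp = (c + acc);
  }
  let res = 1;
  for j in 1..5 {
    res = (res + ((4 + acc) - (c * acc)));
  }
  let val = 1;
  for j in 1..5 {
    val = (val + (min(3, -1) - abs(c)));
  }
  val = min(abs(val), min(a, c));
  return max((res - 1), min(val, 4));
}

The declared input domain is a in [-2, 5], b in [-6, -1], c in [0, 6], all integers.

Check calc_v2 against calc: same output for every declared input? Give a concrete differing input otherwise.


Not equivalent: a=5, b=-6, c=5 separates them (5 vs 4).
calc: tmp=72, then acc=70, then (((-c) - (b + b)) == (-1 * -1)) is false, then res=1, then (j=1), then res=-275, then (j=2), then res=-551, then (j=3), then res=-827, then (j=4), then res=-1103, then val=1, then (j=1), then val=-5, then (j=2), then val=-11, then (j=3), then val=-17, then (j=4), then val=-23, then val=5, then returns 5
calc_v2: tmp=72, then cur=-2, then acc=70, then (((-c) - (b + b)) == (-1 * -1)) is false, then res=1, then (j=1), then res=-275, then (j=2), then res=-551, then (j=3), then res=-827, then (j=4), then res=-1103, then val=1, then (j=1), then val=-5, then (j=2), then val=-11, then (j=3), then val=-17, then (j=4), then val=-23, then val=5, then returns 4
verdict: not equivalent; witness: a=5, b=-6, c=5


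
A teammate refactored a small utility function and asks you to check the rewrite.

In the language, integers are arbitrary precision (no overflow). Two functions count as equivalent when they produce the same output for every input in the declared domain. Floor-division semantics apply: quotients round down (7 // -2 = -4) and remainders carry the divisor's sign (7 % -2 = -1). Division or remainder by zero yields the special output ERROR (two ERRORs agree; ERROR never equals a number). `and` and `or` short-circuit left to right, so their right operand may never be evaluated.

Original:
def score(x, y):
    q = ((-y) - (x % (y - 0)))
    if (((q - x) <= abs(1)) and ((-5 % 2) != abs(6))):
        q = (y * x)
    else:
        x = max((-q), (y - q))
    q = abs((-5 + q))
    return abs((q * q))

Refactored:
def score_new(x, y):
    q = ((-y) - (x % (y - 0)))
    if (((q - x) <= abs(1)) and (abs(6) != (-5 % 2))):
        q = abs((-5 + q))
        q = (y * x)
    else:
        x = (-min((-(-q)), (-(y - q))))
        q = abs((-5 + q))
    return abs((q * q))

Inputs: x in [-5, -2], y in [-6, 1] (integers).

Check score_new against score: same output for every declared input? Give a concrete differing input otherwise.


There is a counterexample at x=-2, y=1: 49 on one side, 4 on the other.
score: q := -1 | (((q - x) <= abs(1)) and ((-5 % 2) != abs(6))): true | q := -2 | q := 7 | result 49
score_new: q := -1 | (((q - x) <= abs(1)) and (abs(6) != (-5 % 2))): true | q := 6 | q := -2 | result 4
verdict: not equivalent; witness: x=-2, y=1


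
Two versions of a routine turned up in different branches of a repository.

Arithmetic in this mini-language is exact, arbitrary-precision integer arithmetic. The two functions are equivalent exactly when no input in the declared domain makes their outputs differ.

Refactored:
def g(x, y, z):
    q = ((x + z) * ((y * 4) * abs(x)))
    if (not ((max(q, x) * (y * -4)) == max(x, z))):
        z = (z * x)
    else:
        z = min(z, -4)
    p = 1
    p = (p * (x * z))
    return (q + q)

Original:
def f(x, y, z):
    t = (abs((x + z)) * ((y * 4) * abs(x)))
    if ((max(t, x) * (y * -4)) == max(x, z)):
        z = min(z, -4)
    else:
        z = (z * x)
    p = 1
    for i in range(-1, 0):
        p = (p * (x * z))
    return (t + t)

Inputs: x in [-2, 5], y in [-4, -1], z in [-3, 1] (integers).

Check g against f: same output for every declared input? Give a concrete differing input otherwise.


The rewrite breaks on x=-2, y=-4, z=-3, where the results are -320 and 320.
f: t becomes -160; next ((max(t, x) * (y * -4)) == max(x, z)) evaluates to false; next z becomes 6; next p becomes 1; next at i=-1:; next p becomes -12; next final value -320
g: q becomes 160; next (not ((max(q, x) * (y * -4)) == max(x, z))) evaluates to true; next z becomes 6; next p becomes 1; next p becomes -12; next final value 320
verdict: not equivalent; witness: x=-2, y=-4, z=-3


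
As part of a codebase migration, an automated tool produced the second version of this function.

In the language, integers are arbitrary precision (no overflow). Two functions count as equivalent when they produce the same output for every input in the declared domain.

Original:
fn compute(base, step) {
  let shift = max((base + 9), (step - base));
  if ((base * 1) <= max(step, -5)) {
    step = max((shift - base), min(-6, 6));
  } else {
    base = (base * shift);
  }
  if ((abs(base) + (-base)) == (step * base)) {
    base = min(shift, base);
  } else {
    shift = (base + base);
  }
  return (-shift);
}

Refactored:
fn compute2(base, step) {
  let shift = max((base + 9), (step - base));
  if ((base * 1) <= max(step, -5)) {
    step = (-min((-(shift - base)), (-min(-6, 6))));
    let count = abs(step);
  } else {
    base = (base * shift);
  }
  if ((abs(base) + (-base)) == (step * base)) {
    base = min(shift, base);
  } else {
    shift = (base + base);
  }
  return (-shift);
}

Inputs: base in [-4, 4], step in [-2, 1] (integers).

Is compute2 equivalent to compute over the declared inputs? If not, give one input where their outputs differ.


The two versions differ — the changes include min/max/abs usage differs, local variable names differ, statement counts differ.
Spot check at base=-1, step=0 — compute: shift becomes 8; next ((base * 1) <= max(step, -5)) evaluates to true; next step becomes 9; next ((abs(base) + (-base)) == (step * base)) evaluates to false; next shift becomes -2; next final value 2. compute2: shift becomes 8; next ((base * 1) <= max(step, -5)) evaluates to true; next step becomes 9; next count becomes 9; next ((abs(base) + (-base)) == (step * base)) evaluates to false; next shift becomes -2; next final value 2. Both give 2.
Across all 36 domain points the two functions coincide.
verdict: equivalent
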